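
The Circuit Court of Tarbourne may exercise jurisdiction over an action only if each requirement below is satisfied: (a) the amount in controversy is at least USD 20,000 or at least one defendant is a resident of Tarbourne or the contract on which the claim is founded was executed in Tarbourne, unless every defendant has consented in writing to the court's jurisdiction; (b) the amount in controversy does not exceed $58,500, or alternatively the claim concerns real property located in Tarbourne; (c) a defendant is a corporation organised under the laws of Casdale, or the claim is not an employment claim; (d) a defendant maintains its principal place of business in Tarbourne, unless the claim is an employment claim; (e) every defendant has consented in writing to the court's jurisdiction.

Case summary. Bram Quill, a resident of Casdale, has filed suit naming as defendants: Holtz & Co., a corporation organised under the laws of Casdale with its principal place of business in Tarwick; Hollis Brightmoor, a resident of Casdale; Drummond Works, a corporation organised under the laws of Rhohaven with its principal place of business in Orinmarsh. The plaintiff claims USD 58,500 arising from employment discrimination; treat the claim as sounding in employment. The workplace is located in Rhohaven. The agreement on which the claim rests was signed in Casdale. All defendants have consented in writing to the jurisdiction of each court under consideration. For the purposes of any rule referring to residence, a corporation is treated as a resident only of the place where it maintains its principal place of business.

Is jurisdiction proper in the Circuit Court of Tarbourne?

The Circuit Court of Tarbourne:
  (a) The amount in controversy is $58,500, which meets the 20,000 dollars floor, so this disjunct is met. Condition met.
  (b) The amount in controversy is USD 58,500, within the USD 58,500 ceiling, which satisfies one of the alternatives. Met.
  (c) Holtz & Co. is organised under the laws of Casdale, so this disjunct is met. Met.
  (d) The corporate defendant(s) have their principal place of business in Orinmarsh, Tarwick, not Tarbourne. The proviso rescues it, though: the claim is an employment claim. Met.
  (e) Every defendant has filed written consent. Condition met.
  → The court has jurisdiction.

Yes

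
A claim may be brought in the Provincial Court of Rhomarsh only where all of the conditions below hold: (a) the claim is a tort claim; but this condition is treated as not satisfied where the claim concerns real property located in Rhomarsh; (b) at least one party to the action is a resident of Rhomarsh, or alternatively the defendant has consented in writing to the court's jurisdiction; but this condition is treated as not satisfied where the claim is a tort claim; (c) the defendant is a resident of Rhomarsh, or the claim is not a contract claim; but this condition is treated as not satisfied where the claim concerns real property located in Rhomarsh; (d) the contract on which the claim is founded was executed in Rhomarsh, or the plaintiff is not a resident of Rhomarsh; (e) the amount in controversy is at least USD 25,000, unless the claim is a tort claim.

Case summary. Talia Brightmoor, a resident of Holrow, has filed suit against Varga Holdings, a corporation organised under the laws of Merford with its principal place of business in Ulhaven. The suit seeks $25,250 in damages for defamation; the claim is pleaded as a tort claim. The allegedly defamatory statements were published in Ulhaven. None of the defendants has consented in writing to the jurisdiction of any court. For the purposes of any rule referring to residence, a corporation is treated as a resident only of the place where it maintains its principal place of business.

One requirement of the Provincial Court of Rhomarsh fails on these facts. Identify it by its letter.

(b)

The Provincial Court of Rhomarsh:
  (a) The claim is a tort claim. The exception is not triggered, since the claim does not concern real property. Satisfied.
  (b) No party resides in Rhomarsh; no such written consent has been filed — every alternative fails. Fails.
  (c) The claim is a tort claim, not a contract claim, so this disjunct is met. The exception is not triggered, since the claim does not concern real property. Met.
  (d) The plaintiff resides in Holrow, which is not Rhomarsh, so this disjunct is met. Satisfied.
  (e) The amount in controversy is USD 25,250, which meets the $25,000 floor. Satisfied.
Only condition (b) fails.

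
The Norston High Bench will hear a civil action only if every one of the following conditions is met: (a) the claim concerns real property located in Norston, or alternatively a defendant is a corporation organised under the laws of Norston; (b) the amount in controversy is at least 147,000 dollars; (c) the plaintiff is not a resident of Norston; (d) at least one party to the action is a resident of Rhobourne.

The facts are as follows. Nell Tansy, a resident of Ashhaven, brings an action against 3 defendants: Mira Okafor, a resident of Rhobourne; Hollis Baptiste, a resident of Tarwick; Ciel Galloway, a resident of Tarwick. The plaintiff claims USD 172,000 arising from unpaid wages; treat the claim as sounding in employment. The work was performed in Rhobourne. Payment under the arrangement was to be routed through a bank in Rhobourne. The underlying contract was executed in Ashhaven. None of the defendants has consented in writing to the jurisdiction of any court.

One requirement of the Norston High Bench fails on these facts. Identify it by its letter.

The Norston High Bench:
  (a) The claim does not concern real property; no defendant is a corporation — none of the alternatives is met. Not met.
  (b) The amount in controversy is 172,000 dollars, which meets the $147,000 floor. Met.
  (c) The plaintiff resides in Ashhaven, which is not Norston. Met.
  (d) Mira Okafor resides in Rhobourne. Condition met.
Only condition (a) fails.

(a)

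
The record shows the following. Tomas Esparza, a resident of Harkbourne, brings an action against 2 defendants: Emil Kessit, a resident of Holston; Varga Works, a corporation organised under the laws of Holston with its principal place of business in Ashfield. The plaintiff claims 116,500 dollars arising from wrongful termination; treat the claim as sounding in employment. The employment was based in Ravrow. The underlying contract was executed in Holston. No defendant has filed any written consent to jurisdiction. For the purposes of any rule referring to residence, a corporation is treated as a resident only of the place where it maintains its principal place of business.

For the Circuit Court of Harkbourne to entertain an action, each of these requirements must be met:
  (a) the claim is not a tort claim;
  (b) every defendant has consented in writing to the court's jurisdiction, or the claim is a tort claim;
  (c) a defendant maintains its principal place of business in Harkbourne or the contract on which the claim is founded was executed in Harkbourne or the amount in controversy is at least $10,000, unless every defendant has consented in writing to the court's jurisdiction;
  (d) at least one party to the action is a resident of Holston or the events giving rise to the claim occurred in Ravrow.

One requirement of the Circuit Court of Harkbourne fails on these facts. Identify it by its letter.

The Circuit Court of Harkbourne:
  (a) The claim is an employment claim, not a tort claim. Satisfied.
  (b) No such written consent has been filed; the claim is an employment claim, not a tort claim — none of the alternatives is met. Not met.
  (c) The amount in controversy is 116,500 dollars, which meets the $10,000 floor, so this disjunct is met. Met.
  (d) Emil Kessit resides in Holston, so one alternative holds. Met.
Only condition (b) fails.

(b)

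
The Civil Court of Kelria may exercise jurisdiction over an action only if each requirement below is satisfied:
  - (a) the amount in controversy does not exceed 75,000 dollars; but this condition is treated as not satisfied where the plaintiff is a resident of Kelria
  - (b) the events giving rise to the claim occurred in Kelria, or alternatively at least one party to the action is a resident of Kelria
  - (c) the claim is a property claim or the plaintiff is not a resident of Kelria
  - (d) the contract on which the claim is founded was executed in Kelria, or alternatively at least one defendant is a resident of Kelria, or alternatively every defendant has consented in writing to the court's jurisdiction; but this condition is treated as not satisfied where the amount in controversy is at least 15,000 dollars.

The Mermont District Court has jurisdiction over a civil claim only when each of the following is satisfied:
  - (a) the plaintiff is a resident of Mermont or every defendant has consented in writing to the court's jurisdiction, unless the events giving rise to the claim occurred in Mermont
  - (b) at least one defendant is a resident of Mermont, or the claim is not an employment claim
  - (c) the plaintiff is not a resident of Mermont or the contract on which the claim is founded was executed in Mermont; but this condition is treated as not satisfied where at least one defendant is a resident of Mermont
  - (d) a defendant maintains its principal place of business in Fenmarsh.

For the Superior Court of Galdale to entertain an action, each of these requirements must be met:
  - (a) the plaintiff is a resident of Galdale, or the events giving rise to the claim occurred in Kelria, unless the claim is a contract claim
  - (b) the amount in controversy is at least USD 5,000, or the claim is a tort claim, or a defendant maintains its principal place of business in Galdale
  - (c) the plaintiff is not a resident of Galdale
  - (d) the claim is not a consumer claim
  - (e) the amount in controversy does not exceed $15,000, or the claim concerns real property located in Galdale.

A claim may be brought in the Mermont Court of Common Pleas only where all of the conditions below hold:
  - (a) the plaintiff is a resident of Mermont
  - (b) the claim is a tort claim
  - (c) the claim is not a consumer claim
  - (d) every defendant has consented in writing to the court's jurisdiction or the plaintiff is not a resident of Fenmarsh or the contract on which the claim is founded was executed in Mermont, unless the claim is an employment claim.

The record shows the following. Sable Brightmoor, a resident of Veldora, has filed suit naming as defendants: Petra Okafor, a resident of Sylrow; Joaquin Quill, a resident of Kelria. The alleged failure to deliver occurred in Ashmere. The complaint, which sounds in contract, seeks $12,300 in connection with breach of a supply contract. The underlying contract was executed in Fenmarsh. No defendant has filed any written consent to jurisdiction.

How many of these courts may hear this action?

2

The Civil Court of Kelria:
  (a) The amount in controversy is $12,300, within the 75,000 dollars ceiling. The exception is not triggered, since the plaintiff resides in Veldora, not Kelria. Satisfied.
  (b) Joaquin Quill resides in Kelria, which satisfies one of the alternatives. Met.
  (c) The plaintiff resides in Veldora, which is not Kelria — that alternative is enough. Satisfied.
  (d) Joaquin Quill resides in Kelria — that alternative is enough. And the carve-out is inapplicable — the amount in controversy is USD 12,300, below the USD 15,000 floor. Satisfied.
  → Every requirement is satisfied — jurisdiction.
The Mermont District Court:
  (a) The plaintiff resides in Veldora, not Mermont; no such written consent has been filed — every alternative fails. And the operative events occurred in Ashmere, not Mermont, so the proviso does not save it. Condition not met.
  (b) The claim is a contract claim, not an employment claim — that alternative is enough. Met.
  (c) The plaintiff resides in Veldora, which is not Mermont — that alternative is enough. The carve-out does not apply: no defendant resides in Mermont (they reside in Sylrow, Kelria). Met.
  (d) No defendant is a corporation. Not met.
  → No jurisdiction.
The Superior Court of Galdale:
  (a) The plaintiff resides in Veldora, not Galdale; the operative events occurred in Ashmere, not Kelria — no alternative holds. However, the claim is a contract claim, so the 'unless' proviso supplies this condition. Satisfied.
  (b) The amount in controversy is 12,300 dollars, which meets the 5,000 dollars floor, so one alternative holds. Satisfied.
  (c) The plaintiff resides in Veldora, which is not Galdale. Met.
  (d) The claim is a contract claim, not a consumer claim. Condition met.
  (e) The amount in controversy is $12,300, within the $15,000 ceiling, which satisfies one of the alternatives. Condition met.
  → All conditions met; jurisdiction exists.
The Mermont Court of Common Pleas:
  (a) The plaintiff resides in Veldora, not Mermont. Not satisfied.
  (b) The claim is a contract claim, not a tort claim. Condition not met.
  (c) The claim is a contract claim, not a consumer claim. Satisfied.
  (d) The plaintiff resides in Veldora, which is not Fenmarsh — that alternative is enough. Condition met.
  → The court lacks jurisdiction.
Courts with jurisdiction: the Civil Court of Kelria, the Superior Court of Galdale — 2 in total.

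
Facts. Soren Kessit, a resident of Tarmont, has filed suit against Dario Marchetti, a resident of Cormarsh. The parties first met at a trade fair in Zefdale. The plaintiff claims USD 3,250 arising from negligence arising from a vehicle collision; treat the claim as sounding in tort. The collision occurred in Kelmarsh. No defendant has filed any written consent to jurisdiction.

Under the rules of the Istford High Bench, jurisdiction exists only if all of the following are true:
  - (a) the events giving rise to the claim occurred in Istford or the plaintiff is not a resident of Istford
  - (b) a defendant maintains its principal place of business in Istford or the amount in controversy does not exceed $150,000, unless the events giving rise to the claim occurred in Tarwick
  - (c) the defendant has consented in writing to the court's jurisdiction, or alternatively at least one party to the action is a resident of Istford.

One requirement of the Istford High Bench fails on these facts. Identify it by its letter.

The Istford High Bench:
  (a) The plaintiff resides in Tarmont, which is not Istford, so one alternative holds. Condition met.
  (b) The amount in controversy is $3,250, within the $150,000 ceiling — that alternative is enough. Met.
  (c) No such written consent has been filed; no party resides in Istford — no alternative holds. Fails.
Only condition (c) fails.

(c)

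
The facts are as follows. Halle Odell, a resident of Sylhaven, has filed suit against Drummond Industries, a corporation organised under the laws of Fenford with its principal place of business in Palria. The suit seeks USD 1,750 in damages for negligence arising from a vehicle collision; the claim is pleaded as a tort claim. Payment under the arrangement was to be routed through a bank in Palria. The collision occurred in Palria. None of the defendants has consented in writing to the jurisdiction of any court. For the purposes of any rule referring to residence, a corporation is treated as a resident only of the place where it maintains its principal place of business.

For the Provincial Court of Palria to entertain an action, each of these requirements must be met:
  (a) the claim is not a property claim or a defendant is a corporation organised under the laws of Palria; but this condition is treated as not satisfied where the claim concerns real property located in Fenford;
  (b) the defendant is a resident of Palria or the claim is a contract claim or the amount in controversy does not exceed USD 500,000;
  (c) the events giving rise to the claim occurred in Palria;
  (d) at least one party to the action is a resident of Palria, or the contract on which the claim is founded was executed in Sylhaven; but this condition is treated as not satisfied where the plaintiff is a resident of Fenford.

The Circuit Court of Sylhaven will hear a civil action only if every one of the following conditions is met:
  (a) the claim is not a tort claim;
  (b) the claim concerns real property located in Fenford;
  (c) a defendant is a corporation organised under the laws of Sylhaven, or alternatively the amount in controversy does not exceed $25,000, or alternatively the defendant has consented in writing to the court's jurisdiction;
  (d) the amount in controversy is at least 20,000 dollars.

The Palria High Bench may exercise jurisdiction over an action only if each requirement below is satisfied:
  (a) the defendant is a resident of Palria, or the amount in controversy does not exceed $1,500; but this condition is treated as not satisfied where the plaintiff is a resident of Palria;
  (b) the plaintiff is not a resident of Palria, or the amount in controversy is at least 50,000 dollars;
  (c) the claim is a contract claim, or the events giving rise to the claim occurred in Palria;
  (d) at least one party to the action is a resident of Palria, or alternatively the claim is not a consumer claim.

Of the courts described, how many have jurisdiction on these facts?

2

The Provincial Court of Palria:
  (a) The claim is a tort claim, not a property claim, so this disjunct is met. The carve-out does not apply: the claim does not concern real property. Satisfied.
  (b) The defendant resides in Palria, which satisfies one of the alternatives. Condition met.
  (c) The operative events occurred in Palria. Satisfied.
  (d) Drummond Industries resides in Palria — that alternative is enough. The exception is not triggered, since the plaintiff resides in Sylhaven, not Fenford. Satisfied.
  → All conditions met; jurisdiction exists.
The Circuit Court of Sylhaven:
  (a) The claim is a tort claim. Fails.
  (b) The claim does not concern real property. Condition not met.
  (c) The amount in controversy is $1,750, within the $25,000 ceiling, so this disjunct is met. Satisfied.
  (d) The amount in controversy is $1,750, below the USD 20,000 floor. Not met.
  → No jurisdiction.
The Palria High Bench:
  (a) The defendant resides in Palria, which satisfies one of the alternatives. And the carve-out is inapplicable — the plaintiff resides in Sylhaven, not Palria. Satisfied.
  (b) The plaintiff resides in Sylhaven, which is not Palria, which satisfies one of the alternatives. Satisfied.
  (c) The operative events occurred in Palria, so one alternative holds. Satisfied.
  (d) Drummond Industries resides in Palria, which satisfies one of the alternatives. Condition met.
  → Jurisdiction lies.
Courts with jurisdiction: the Provincial Court of Palria, the Palria High Bench — 2 in total.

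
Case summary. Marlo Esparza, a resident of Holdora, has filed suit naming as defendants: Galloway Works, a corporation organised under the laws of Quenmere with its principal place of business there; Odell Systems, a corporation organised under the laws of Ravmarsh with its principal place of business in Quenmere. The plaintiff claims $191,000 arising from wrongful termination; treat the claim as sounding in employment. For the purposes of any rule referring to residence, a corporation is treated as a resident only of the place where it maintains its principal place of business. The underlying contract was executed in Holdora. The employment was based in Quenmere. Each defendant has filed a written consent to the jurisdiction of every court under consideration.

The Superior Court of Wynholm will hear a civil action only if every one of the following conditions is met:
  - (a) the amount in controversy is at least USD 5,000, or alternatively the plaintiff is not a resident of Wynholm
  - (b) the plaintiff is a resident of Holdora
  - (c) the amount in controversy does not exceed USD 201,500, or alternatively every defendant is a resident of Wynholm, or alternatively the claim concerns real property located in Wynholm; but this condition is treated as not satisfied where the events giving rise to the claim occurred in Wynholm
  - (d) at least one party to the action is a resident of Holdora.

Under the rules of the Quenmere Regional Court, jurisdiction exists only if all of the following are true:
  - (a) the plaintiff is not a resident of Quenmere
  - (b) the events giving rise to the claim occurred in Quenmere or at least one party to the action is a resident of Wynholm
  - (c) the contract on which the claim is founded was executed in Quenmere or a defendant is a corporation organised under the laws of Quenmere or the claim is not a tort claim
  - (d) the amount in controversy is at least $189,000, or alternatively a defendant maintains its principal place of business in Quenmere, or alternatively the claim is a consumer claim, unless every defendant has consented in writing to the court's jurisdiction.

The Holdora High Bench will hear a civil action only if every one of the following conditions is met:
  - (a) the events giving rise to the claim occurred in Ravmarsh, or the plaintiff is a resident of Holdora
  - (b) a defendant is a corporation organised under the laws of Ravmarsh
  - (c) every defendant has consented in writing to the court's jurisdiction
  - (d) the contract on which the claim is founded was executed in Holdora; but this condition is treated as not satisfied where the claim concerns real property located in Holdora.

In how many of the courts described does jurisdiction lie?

The Superior Court of Wynholm:
  (a) The amount in controversy is 191,000 dollars, which meets the $5,000 floor, so this disjunct is met. Met.
  (b) The plaintiff resides in Holdora. Satisfied.
  (c) The amount in controversy is USD 191,000, within the 201,500 dollars ceiling, which satisfies one of the alternatives. The exception is not triggered, since the operative events occurred in Quenmere, not Wynholm. Condition met.
  (d) Marlo Esparza resides in Holdora. Satisfied.
  → Every requirement is satisfied — jurisdiction.
The Quenmere Regional Court:
  (a) The plaintiff resides in Holdora, which is not Quenmere. Satisfied.
  (b) The operative events occurred in Quenmere, which satisfies one of the alternatives. Satisfied.
  (c) Galloway Works is organised under the laws of Quenmere — that alternative is enough. Met.
  (d) The amount in controversy is $191,000, which meets the USD 189,000 floor — that alternative is enough. Satisfied.
  → Every requirement is satisfied — jurisdiction.
The Holdora High Bench:
  (a) The plaintiff resides in Holdora, so one alternative holds. Condition met.
  (b) Odell Systems is organised under the laws of Ravmarsh. Met.
  (c) Every defendant has filed written consent. Condition met.
  (d) The contract was executed in Holdora. And the carve-out is inapplicable — the claim does not concern real property. Satisfied.
  → Every requirement is satisfied — jurisdiction.
Courts with jurisdiction: the Superior Court of Wynholm, the Quenmere Regional Court, the Holdora High Bench — 3 in total.

3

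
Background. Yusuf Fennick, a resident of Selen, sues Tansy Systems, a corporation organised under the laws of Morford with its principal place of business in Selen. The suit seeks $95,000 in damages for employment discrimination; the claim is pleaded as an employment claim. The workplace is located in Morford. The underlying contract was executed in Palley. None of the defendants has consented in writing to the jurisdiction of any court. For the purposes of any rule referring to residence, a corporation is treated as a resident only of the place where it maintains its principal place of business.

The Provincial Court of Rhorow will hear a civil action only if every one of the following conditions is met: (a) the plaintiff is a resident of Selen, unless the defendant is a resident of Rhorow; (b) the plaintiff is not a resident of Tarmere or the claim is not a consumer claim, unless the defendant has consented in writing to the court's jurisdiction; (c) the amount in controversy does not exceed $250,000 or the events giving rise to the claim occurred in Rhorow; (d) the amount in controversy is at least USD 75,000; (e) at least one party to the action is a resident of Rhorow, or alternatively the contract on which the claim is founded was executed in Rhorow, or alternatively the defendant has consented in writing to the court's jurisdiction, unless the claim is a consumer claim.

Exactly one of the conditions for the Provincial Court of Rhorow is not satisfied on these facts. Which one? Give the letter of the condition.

(e)

The Provincial Court of Rhorow:
  (a) The plaintiff resides in Selen. Condition met.
  (b) The plaintiff resides in Selen, which is not Tarmere, which satisfies one of the alternatives. Satisfied.
  (c) The amount in controversy is USD 95,000, within the $250,000 ceiling, which satisfies one of the alternatives. Satisfied.
  (d) The amount in controversy is 95,000 dollars, which meets the 75,000 dollars floor. Satisfied.
  (e) No party resides in Rhorow; the contract was executed in Palley, not Rhorow; no such written consent has been filed — every alternative fails. And the claim is an employment claim, not a consumer claim, so the proviso does not save it. Not met.
Only condition (e) fails.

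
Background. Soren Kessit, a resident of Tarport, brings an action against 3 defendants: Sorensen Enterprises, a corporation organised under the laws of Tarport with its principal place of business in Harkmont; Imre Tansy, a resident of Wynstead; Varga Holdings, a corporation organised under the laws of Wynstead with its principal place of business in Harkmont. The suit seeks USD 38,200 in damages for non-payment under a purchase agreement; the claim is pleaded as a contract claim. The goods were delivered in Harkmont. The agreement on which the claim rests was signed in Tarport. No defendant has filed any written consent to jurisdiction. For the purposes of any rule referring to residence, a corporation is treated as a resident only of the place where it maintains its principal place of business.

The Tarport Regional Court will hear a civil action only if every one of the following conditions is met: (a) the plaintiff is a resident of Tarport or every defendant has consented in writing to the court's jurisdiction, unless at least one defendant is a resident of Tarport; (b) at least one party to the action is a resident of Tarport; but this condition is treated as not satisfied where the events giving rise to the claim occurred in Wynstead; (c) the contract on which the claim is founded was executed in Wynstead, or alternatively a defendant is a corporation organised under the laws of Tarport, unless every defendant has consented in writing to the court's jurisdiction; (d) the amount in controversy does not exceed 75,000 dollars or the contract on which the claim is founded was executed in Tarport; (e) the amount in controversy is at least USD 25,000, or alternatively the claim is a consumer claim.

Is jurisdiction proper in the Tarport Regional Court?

Yes

The Tarport Regional Court:
  (a) The plaintiff resides in Tarport — that alternative is enough. Condition met.
  (b) Soren Kessit resides in Tarport. And the carve-out is inapplicable — the operative events occurred in Harkmont, not Wynstead. Condition met.
  (c) Sorensen Enterprises is organised under the laws of Tarport, so this disjunct is met. Satisfied.
  (d) The amount in controversy is $38,200, within the USD 75,000 ceiling, so one alternative holds. Condition met.
  (e) The amount in controversy is USD 38,200, which meets the 25,000 dollars floor, so one alternative holds. Condition met.
  → Jurisdiction lies.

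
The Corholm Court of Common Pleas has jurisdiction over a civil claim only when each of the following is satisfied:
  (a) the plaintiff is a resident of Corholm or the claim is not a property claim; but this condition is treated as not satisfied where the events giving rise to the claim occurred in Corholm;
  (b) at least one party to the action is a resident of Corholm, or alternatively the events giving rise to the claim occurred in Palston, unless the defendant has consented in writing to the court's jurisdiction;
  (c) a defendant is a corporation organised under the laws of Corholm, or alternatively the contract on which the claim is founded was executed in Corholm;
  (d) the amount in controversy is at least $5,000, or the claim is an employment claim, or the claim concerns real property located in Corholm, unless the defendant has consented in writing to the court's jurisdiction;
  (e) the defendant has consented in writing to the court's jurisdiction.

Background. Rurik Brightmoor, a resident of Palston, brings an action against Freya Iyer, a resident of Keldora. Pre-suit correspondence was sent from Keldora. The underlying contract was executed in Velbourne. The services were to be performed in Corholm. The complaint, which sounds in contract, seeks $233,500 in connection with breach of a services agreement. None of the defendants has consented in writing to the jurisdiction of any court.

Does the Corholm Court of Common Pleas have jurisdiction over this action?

No

The Corholm Court of Common Pleas:
  (a) The claim is a contract claim, not a property claim, so this disjunct is met. But the operative events occurred in Corholm, triggering the carve-out and defeating this condition. Not satisfied.
  (b) No party resides in Corholm; the operative events occurred in Corholm, not Palston — every alternative fails. The proviso offers no rescue either, since no such written consent has been filed. Not met.
  (c) No defendant is a corporation; the contract was executed in Velbourne, not Corholm — every alternative fails. Fails.
  (d) The amount in controversy is USD 233,500, which meets the USD 5,000 floor, so one alternative holds. Satisfied.
  (e) No such written consent has been filed. Fails.
  → The court lacks jurisdiction.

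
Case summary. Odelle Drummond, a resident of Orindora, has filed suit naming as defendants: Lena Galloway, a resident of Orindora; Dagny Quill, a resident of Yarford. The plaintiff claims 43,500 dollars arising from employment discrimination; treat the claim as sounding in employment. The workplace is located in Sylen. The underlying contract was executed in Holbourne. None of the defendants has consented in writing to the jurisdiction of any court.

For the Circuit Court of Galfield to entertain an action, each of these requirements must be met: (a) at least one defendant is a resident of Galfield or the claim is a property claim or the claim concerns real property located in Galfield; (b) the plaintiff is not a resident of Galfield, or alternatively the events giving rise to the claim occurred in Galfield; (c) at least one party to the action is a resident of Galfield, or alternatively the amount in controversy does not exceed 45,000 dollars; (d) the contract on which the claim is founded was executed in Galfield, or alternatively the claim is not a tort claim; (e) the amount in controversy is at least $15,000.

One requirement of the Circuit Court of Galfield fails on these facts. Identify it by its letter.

(a)

The Circuit Court of Galfield:
  (a) No defendant resides in Galfield (they reside in Orindora, Yarford); the claim is an employment claim, not a property claim; the claim does not concern real property — no alternative holds. Not satisfied.
  (b) The plaintiff resides in Orindora, which is not Galfield, so one alternative holds. Condition met.
  (c) The amount in controversy is $43,500, within the USD 45,000 ceiling — that alternative is enough. Met.
  (d) The claim is an employment claim, not a tort claim, which satisfies one of the alternatives. Met.
  (e) The amount in controversy is USD 43,500, which meets the $15,000 floor. Condition met.
Only condition (a) fails.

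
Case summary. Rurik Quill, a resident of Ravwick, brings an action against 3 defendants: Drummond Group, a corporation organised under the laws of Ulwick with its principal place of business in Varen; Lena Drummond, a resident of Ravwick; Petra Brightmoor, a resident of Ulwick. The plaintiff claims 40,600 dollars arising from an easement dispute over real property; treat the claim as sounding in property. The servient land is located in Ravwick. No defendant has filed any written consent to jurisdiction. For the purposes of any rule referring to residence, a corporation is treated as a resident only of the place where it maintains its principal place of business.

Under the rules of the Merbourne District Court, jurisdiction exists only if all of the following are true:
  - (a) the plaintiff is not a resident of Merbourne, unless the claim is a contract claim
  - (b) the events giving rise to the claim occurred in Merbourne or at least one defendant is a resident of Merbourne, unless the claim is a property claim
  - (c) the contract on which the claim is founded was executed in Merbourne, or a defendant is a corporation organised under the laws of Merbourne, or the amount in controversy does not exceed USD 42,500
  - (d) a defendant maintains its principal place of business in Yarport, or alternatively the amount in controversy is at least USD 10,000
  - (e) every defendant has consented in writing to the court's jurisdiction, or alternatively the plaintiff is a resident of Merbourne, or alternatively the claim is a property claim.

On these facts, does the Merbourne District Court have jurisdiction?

The Merbourne District Court:
  (a) The plaintiff resides in Ravwick, which is not Merbourne. Met.
  (b) The operative events occurred in Ravwick, not Merbourne; no defendant resides in Merbourne (they reside in Varen, Ravwick, Ulwick) — none of the alternatives is met. The proviso rescues it, though: the claim is a property claim. Met.
  (c) The amount in controversy is $40,600, within the USD 42,500 ceiling — that alternative is enough. Satisfied.
  (d) The amount in controversy is 40,600 dollars, which meets the 10,000 dollars floor, which satisfies one of the alternatives. Condition met.
  (e) The claim is a property claim, so this disjunct is met. Met.
  → The court has jurisdiction.

Yes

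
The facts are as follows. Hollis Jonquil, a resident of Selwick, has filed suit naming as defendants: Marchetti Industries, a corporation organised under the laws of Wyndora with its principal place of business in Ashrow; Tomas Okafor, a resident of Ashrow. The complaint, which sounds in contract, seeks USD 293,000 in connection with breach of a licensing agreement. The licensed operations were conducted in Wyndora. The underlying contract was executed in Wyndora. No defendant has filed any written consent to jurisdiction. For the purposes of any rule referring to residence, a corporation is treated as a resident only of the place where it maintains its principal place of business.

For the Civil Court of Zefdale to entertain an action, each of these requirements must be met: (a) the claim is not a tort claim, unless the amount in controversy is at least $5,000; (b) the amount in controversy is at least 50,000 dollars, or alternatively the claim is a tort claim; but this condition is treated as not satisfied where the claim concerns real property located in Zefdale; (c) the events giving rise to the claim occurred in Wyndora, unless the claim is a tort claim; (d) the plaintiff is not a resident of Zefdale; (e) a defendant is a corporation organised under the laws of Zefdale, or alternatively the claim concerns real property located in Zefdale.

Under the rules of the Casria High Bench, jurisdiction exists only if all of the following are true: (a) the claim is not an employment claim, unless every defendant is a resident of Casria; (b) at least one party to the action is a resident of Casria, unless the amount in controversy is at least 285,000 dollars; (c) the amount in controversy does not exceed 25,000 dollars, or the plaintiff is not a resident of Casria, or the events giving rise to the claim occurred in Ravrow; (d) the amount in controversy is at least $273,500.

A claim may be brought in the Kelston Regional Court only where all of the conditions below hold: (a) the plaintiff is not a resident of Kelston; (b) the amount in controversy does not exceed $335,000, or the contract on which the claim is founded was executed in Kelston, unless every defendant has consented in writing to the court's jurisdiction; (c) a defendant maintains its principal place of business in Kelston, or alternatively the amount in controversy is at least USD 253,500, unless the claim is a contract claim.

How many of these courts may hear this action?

2

The Civil Court of Zefdale:
  (a) The claim is a contract claim, not a tort claim. Satisfied.
  (b) The amount in controversy is $293,000, which meets the 50,000 dollars floor, which satisfies one of the alternatives. The exception is not triggered, since the claim does not concern real property. Met.
  (c) The operative events occurred in Wyndora. Condition met.
  (d) The plaintiff resides in Selwick, which is not Zefdale. Met.
  (e) The corporate defendant(s) are organised in Wyndora, not Zefdale; the claim does not concern real property — no alternative holds. Fails.
  → No jurisdiction.
The Casria High Bench:
  (a) The claim is a contract claim, not an employment claim. Condition met.
  (b) No party resides in Casria. The proviso rescues it, though: the amount in controversy is $293,000, which meets the 285,000 dollars floor. Condition met.
  (c) The plaintiff resides in Selwick, which is not Casria, so this disjunct is met. Condition met.
  (d) The amount in controversy is $293,000, which meets the 273,500 dollars floor. Met.
  → The court has jurisdiction.
The Kelston Regional Court:
  (a) The plaintiff resides in Selwick, which is not Kelston. Satisfied.
  (b) The amount in controversy is USD 293,000, within the $335,000 ceiling, so one alternative holds. Satisfied.
  (c) The amount in controversy is USD 293,000, which meets the $253,500 floor, so one alternative holds. Condition met.
  → Every requirement is satisfied — jurisdiction.
Courts with jurisdiction: the Casria High Bench, the Kelston Regional Court — 2 in total.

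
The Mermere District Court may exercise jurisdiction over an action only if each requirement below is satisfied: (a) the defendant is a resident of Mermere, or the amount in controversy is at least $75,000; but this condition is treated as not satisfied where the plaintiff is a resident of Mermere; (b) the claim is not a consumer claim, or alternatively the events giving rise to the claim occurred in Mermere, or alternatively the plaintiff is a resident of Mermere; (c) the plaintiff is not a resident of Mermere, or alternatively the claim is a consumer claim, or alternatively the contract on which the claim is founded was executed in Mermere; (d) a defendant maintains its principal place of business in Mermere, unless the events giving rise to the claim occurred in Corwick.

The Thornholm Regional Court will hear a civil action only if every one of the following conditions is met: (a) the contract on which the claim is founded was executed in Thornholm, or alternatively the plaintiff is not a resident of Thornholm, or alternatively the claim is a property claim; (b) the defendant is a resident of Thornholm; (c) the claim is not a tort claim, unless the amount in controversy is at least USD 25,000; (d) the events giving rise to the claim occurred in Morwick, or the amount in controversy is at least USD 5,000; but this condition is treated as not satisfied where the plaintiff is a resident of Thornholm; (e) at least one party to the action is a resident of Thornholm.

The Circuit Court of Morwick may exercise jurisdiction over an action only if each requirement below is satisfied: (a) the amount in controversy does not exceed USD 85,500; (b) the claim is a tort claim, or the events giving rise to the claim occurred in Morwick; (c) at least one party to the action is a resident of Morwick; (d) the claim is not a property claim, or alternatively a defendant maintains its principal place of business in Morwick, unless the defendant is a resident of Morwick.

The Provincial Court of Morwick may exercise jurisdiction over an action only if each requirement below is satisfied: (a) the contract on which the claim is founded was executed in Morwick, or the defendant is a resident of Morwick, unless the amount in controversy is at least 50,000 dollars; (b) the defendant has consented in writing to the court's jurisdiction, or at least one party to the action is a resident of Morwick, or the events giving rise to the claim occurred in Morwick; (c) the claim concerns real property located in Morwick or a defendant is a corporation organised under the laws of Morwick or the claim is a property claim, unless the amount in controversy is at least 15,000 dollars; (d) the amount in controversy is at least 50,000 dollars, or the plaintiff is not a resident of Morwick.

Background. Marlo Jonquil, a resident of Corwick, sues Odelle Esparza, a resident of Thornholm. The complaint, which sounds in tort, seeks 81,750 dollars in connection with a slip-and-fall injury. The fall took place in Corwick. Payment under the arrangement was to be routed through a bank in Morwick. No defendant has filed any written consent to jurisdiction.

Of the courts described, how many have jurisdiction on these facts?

The Mermere District Court:
  (a) The amount in controversy is 81,750 dollars, which meets the USD 75,000 floor — that alternative is enough. And the carve-out is inapplicable — the plaintiff resides in Corwick, not Mermere. Condition met.
  (b) The claim is a tort claim, not a consumer claim, so this disjunct is met. Satisfied.
  (c) The plaintiff resides in Corwick, which is not Mermere, which satisfies one of the alternatives. Satisfied.
  (d) No defendant is a corporation. The proviso rescues it, though: the operative events occurred in Corwick. Condition met.
  → Jurisdiction lies.
The Thornholm Regional Court:
  (a) The plaintiff resides in Corwick, which is not Thornholm, so this disjunct is met. Condition met.
  (b) The defendant resides in Thornholm. Met.
  (c) The claim is a tort claim. The proviso rescues it, though: the amount in controversy is 81,750 dollars, which meets the USD 25,000 floor. Condition met.
  (d) The amount in controversy is USD 81,750, which meets the 5,000 dollars floor, so this disjunct is met. And the carve-out is inapplicable — the plaintiff resides in Corwick, not Thornholm. Condition met.
  (e) Odelle Esparza resides in Thornholm. Condition met.
  → Every requirement is satisfied — jurisdiction.
The Circuit Court of Morwick:
  (a) The amount in controversy is $81,750, within the 85,500 dollars ceiling. Satisfied.
  (b) The claim is a tort claim, which satisfies one of the alternatives. Met.
  (c) No party resides in Morwick. Not satisfied.
  (d) The claim is a tort claim, not a property claim, so this disjunct is met. Condition met.
  → The court lacks jurisdiction.
The Provincial Court of Morwick:
  (a) No contract (and hence no place of execution) is alleged; the defendant resides in Thornholm, not Morwick — no alternative holds. The proviso rescues it, though: the amount in controversy is $81,750, which meets the $50,000 floor. Condition met.
  (b) No such written consent has been filed; no party resides in Morwick; the operative events occurred in Corwick, not Morwick — every alternative fails. Condition not met.
  (c) The claim does not concern real property; no defendant is a corporation; the claim is a tort claim, not a property claim — none of the alternatives is met. But the amount in controversy is USD 81,750, which meets the USD 15,000 floor, and the 'unless' clause therefore excuses the requirement. Condition met.
  (d) The amount in controversy is USD 81,750, which meets the USD 50,000 floor, so one alternative holds. Condition met.
  → No jurisdiction.
Courts with jurisdiction: the Mermere District Court, the Thornholm Regional Court — 2 in total.

2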